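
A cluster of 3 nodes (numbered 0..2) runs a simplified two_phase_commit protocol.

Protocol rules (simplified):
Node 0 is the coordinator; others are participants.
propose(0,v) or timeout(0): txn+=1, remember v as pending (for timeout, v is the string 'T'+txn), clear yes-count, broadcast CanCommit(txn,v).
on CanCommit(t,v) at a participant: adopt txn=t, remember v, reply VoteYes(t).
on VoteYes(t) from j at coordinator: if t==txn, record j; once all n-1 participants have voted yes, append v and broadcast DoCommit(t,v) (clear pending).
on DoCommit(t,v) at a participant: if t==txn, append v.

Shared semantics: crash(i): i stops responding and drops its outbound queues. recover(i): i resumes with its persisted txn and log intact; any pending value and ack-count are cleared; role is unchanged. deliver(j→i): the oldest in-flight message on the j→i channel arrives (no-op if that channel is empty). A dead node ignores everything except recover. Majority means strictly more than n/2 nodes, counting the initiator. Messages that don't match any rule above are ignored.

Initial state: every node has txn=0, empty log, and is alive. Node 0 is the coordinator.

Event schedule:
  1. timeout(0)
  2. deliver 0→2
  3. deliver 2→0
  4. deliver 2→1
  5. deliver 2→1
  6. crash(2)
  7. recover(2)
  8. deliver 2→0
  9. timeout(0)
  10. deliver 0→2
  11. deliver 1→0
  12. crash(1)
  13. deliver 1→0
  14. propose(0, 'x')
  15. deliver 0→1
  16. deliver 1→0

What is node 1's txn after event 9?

e1 timeout(0): 0[coor,t=1,-]
e2 deliver 0→2: 2[part,t=1,-]
e3 deliver 2→0: ·
e4 deliver 2→1: ·
e5 deliver 2→1: ·
e6 crash(2): 2[✗part,t=1,-]
e7 recover(2): 2[part,t=1,-]
e8 deliver 2→0: ·
e9 timeout(0): 0[coor,t=2,-]

0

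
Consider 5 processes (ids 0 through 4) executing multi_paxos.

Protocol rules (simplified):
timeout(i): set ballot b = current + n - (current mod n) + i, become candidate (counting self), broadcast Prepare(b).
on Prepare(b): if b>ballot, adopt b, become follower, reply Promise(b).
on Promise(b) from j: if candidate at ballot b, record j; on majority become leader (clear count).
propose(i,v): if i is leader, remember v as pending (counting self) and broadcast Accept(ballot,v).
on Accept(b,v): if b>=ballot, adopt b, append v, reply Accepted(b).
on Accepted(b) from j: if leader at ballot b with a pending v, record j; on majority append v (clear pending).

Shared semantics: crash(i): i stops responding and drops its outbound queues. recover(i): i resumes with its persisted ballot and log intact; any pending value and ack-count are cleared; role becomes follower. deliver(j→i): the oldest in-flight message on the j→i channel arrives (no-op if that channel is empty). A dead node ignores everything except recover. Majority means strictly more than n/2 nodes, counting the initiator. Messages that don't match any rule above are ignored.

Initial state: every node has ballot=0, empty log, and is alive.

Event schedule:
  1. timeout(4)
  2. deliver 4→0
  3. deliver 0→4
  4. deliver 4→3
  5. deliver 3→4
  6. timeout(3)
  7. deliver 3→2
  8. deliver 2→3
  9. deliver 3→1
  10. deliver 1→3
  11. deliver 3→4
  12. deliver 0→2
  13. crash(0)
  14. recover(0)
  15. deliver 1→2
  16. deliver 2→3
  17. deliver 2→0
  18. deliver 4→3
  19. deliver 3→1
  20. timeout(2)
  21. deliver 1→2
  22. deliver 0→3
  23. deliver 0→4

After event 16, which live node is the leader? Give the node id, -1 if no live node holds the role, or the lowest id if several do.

e1 timeout(4): 4[cand,b=9,-]
e2 deliver 4→0: 0[foll,b=9,-]
e3 deliver 0→4: ·
e4 deliver 4→3: 3[foll,b=9,-]
e5 deliver 3→4: 4[lead,b=9,-]
e6 timeout(3): 3[cand,b=13,-]
e7 deliver 3→2: 2[foll,b=13,-]
e8 deliver 2→3: ·
e9 deliver 3→1: 1[foll,b=13,-]
e10 deliver 1→3: 3[lead,b=13,-]
e11 deliver 3→4: 4[foll,b=13,-]
e12 deliver 0→2: ·
e13 crash(0): 0[✗foll,b=9,-]
e14 recover(0): 0[foll,b=9,-]
e15 deliver 1→2: ·
e16 deliver 2→3: ·

3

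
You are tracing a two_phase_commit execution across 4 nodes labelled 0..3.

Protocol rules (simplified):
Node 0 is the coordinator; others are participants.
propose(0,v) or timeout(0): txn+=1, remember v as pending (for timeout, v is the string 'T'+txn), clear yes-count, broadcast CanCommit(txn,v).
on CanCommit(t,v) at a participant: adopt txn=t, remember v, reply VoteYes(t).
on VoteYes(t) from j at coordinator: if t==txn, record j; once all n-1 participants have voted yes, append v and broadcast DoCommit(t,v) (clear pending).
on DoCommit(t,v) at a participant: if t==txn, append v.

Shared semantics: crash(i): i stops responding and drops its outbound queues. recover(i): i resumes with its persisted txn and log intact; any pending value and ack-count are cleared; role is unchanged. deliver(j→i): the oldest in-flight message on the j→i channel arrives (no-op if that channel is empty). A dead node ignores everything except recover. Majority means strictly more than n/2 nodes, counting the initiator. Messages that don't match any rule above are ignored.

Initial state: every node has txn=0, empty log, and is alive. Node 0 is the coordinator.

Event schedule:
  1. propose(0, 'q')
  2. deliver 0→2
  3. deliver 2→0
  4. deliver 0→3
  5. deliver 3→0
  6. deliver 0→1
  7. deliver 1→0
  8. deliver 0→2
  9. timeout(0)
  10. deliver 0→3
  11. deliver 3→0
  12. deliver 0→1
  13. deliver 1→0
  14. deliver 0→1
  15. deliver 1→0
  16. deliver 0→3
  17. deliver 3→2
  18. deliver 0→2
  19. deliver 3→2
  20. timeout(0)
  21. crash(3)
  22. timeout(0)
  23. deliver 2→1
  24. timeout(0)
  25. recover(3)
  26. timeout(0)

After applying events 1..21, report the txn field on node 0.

3

step 1 propose(0,'q'): 0={coor,t=1,log=-}
step 2 deliver 0→2: 2={part,t=1,log=-}
step 3 deliver 2→0: —
step 4 deliver 0→3: 3={part,t=1,log=-}
step 5 deliver 3→0: —
step 6 deliver 0→1: 1={part,t=1,log=-}
step 7 deliver 1→0: 0={coor,t=1,log=q}
step 8 deliver 0→2: 2={part,t=1,log=q}
step 9 timeout(0): 0={coor,t=2,log=q}
step 10 deliver 0→3: 3={part,t=1,log=q}
step 11 deliver 3→0: —
step 12 deliver 0→1: 1={part,t=1,log=q}
step 13 deliver 1→0: —
step 14 deliver 0→1: 1={part,t=2,log=q}
step 15 deliver 1→0: —
step 16 deliver 0→3: 3={part,t=2,log=q}
step 17 deliver 3→2: —
step 18 deliver 0→2: 2={part,t=2,log=q}
step 19 deliver 3→2: —
step 20 timeout(0): 0={coor,t=3,log=q}
step 21 crash(3): 3={✗part,t=2,log=q}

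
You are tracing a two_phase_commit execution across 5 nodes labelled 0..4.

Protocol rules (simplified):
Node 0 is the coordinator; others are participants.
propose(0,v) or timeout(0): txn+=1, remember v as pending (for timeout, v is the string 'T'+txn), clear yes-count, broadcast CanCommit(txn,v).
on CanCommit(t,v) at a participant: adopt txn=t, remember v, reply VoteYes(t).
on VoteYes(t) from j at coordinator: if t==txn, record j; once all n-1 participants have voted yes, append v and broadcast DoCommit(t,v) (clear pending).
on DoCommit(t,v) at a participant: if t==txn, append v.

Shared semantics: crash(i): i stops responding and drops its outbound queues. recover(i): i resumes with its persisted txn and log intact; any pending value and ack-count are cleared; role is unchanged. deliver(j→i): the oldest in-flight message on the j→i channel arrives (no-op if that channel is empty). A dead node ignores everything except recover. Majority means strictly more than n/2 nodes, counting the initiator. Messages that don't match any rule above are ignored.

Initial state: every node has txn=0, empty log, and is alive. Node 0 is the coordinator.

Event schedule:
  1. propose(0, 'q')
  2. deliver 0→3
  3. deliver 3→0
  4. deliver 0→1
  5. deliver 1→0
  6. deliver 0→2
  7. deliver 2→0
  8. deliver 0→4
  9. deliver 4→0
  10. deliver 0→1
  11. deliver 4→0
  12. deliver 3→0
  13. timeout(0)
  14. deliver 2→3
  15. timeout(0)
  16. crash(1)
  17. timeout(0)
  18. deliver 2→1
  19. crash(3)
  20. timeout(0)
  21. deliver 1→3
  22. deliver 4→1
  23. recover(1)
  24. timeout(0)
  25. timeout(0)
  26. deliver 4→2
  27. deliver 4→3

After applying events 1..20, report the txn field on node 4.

step 1 propose(0,'q'): 0={coor,t=1,log=-}
step 2 deliver 0→3: 3={part,t=1,log=-}
step 3 deliver 3→0: —
step 4 deliver 0→1: 1={part,t=1,log=-}
step 5 deliver 1→0: —
step 6 deliver 0→2: 2={part,t=1,log=-}
step 7 deliver 2→0: —
step 8 deliver 0→4: 4={part,t=1,log=-}
step 9 deliver 4→0: 0={coor,t=1,log=q}
step 10 deliver 0→1: 1={part,t=1,log=q}
step 11 deliver 4→0: —
step 12 deliver 3→0: —
step 13 timeout(0): 0={coor,t=2,log=q}
step 14 deliver 2→3: —
step 15 timeout(0): 0={coor,t=3,log=q}
step 16 crash(1): 1={✗part,t=1,log=q}
step 17 timeout(0): 0={coor,t=4,log=q}
step 18 deliver 2→1: —
step 19 crash(3): 3={✗part,t=1,log=-}
step 20 timeout(0): 0={coor,t=5,log=q}

1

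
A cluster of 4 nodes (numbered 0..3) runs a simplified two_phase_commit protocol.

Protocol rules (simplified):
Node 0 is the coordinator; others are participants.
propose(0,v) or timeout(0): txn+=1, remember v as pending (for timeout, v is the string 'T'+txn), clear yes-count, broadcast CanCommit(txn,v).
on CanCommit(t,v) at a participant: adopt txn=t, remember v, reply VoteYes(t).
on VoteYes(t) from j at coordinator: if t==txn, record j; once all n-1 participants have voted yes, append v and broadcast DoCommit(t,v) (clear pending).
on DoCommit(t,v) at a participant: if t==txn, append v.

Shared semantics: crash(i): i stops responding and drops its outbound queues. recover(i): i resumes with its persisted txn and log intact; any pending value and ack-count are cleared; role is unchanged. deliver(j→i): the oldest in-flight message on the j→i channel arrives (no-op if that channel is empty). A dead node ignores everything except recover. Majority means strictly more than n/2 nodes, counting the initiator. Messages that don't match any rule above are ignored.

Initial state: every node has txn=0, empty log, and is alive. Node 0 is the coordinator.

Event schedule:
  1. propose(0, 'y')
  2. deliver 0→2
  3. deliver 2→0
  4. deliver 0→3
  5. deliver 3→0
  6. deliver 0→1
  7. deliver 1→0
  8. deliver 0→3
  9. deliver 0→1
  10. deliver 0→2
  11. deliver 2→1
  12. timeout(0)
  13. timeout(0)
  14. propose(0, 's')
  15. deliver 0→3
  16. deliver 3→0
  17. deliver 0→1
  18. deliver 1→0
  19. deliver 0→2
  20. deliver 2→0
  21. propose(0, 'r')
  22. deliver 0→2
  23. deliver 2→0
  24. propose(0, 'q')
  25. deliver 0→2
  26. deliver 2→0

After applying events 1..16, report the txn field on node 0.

e1 propose(0,'y'): 0[coor,t=1,-]
e2 deliver 0→2: 2[part,t=1,-]
e3 deliver 2→0: ·
e4 deliver 0→3: 3[part,t=1,-]
e5 deliver 3→0: ·
e6 deliver 0→1: 1[part,t=1,-]
e7 deliver 1→0: 0[coor,t=1,y]
e8 deliver 0→3: 3[part,t=1,y]
e9 deliver 0→1: 1[part,t=1,y]
e10 deliver 0→2: 2[part,t=1,y]
e11 deliver 2→1: ·
e12 timeout(0): 0[coor,t=2,y]
e13 timeout(0): 0[coor,t=3,y]
e14 propose(0,'s'): 0[coor,t=4,y]
e15 deliver 0→3: 3[part,t=2,y]
e16 deliver 3→0: ·

4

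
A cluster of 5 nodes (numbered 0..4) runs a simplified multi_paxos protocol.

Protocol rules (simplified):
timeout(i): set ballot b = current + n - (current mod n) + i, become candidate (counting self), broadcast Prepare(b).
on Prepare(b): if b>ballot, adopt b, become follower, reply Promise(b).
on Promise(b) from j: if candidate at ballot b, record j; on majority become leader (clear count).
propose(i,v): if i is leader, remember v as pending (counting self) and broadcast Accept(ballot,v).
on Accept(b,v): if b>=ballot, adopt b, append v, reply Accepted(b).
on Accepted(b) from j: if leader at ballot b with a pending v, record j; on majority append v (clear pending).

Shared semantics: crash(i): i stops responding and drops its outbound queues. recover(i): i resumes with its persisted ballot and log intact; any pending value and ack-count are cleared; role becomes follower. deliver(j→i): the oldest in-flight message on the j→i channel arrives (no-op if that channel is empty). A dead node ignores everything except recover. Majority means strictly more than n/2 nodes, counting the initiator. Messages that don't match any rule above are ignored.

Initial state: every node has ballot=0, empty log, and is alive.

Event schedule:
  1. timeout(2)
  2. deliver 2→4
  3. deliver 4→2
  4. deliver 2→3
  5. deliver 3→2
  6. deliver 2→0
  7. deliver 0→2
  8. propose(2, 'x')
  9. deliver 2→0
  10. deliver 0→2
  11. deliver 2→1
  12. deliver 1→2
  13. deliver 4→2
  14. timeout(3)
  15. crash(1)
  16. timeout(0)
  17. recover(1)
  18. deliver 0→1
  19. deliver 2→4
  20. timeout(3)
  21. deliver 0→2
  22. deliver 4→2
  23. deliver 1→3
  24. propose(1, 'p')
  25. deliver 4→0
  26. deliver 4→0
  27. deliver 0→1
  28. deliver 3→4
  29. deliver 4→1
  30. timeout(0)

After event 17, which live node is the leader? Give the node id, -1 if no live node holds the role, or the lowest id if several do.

1. timeout(2):  <2:cand b7 ->
2. deliver 2→4:  <4:foll b7 ->
3. deliver 4→2:  nop
4. deliver 2→3:  <3:foll b7 ->
5. deliver 3→2:  <2:lead b7 ->
6. deliver 2→0:  <0:foll b7 ->
7. deliver 0→2:  nop
8. propose(2,'x'):  nop
9. deliver 2→0:  <0:foll b7 x>
10. deliver 0→2:  nop
11. deliver 2→1:  <1:foll b7 ->
12. deliver 1→2:  nop
13. deliver 4→2:  nop
14. timeout(3):  <3:cand b13 ->
15. crash(1):  <1:✗foll b7 ->
16. timeout(0):  <0:cand b10 x>
17. recover(1):  <1:foll b7 ->

2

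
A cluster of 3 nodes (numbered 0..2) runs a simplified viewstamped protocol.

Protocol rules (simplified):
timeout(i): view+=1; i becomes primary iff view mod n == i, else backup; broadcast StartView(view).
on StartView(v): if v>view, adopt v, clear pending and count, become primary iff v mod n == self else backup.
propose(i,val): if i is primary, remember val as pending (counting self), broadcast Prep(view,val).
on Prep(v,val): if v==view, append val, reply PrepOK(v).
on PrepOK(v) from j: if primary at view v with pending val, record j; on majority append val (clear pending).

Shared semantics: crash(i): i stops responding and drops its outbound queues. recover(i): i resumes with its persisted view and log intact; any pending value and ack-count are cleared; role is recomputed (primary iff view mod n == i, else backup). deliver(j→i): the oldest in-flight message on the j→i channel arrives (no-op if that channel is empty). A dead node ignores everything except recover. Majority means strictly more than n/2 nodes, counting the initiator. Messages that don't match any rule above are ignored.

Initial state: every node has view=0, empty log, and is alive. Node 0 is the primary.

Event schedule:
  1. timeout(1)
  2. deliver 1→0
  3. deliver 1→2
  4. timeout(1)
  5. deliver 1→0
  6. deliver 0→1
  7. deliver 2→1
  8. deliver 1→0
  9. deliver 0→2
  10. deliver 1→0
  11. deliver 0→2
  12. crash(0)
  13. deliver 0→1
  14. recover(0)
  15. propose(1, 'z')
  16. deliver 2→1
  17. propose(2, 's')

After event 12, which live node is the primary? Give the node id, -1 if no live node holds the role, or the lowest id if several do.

1. timeout(1):  <1:prim v1 ->
2. deliver 1→0:  <0:back v1 ->
3. deliver 1→2:  <2:back v1 ->
4. timeout(1):  <1:back v2 ->
5. deliver 1→0:  <0:back v2 ->
6. deliver 0→1:  nop
7. deliver 2→1:  nop
8. deliver 1→0:  nop
9. deliver 0→2:  nop
10. deliver 1→0:  nop
11. deliver 0→2:  nop
12. crash(0):  <0:✗back v2 ->

-1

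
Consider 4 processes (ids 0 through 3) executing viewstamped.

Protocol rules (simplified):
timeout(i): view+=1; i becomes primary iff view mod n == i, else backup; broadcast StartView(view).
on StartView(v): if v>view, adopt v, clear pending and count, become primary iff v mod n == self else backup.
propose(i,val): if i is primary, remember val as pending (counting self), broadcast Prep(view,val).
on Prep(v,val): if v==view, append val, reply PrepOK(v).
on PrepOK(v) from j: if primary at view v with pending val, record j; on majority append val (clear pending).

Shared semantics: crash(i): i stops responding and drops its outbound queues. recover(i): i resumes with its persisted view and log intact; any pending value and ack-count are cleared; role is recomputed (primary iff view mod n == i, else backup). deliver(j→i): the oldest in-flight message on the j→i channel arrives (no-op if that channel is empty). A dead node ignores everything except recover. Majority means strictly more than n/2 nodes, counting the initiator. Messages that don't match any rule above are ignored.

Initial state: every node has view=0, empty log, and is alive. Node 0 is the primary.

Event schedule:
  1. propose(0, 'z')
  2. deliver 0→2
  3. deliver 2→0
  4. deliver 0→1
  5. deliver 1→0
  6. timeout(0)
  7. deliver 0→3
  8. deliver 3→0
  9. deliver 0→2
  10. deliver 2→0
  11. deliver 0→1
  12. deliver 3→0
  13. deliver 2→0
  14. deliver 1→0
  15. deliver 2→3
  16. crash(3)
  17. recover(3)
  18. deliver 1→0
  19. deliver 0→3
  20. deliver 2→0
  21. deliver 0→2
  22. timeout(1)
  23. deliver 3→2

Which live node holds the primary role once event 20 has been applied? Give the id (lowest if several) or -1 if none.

[1] propose(0,'z') → ∅
[2] deliver 0→2 → N2(back v0 [z])
[3] deliver 2→0 → ∅
[4] deliver 0→1 → N1(back v0 [z])
[5] deliver 1→0 → N0(prim v0 [z])
[6] timeout(0) → N0(back v1 [z])
[7] deliver 0→3 → N3(back v0 [z])
[8] deliver 3→0 → ∅
[9] deliver 0→2 → N2(back v1 [z])
[10] deliver 2→0 → ∅
[11] deliver 0→1 → N1(prim v1 [z])
[12] deliver 3→0 → ∅
[13] deliver 2→0 → ∅
[14] deliver 1→0 → ∅
[15] deliver 2→3 → ∅
[16] crash(3) → N3(✗back v0 [z])
[17] recover(3) → N3(back v0 [z])
[18] deliver 1→0 → ∅
[19] deliver 0→3 → N3(back v1 [z])
[20] deliver 2→0 → ∅

1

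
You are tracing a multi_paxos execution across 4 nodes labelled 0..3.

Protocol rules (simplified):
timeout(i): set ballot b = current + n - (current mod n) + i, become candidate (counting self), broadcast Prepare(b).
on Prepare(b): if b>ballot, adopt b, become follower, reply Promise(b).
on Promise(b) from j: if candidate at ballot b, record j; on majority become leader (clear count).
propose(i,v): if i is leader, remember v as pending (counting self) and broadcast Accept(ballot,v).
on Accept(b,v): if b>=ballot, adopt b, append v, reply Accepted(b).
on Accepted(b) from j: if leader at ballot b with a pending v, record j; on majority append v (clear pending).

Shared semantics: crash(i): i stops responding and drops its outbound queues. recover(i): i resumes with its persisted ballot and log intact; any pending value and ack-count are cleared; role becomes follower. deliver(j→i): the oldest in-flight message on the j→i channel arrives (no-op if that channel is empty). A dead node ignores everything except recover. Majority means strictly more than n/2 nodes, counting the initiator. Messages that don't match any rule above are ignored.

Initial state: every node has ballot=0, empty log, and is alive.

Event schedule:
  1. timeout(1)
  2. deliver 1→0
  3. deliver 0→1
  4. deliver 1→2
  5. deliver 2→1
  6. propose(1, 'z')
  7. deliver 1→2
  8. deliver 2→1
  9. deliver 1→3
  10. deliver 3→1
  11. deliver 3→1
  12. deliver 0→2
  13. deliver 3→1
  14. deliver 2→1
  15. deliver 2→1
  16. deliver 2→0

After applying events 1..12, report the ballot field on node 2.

[1] timeout(1) → N1(cand b5 [-])
[2] deliver 1→0 → N0(foll b5 [-])
[3] deliver 0→1 → ∅
[4] deliver 1→2 → N2(foll b5 [-])
[5] deliver 2→1 → N1(lead b5 [-])
[6] propose(1,'z') → ∅
[7] deliver 1→2 → N2(foll b5 [z])
[8] deliver 2→1 → ∅
[9] deliver 1→3 → N3(foll b5 [-])
[10] deliver 3→1 → ∅
[11] deliver 3→1 → ∅
[12] deliver 0→2 → ∅

5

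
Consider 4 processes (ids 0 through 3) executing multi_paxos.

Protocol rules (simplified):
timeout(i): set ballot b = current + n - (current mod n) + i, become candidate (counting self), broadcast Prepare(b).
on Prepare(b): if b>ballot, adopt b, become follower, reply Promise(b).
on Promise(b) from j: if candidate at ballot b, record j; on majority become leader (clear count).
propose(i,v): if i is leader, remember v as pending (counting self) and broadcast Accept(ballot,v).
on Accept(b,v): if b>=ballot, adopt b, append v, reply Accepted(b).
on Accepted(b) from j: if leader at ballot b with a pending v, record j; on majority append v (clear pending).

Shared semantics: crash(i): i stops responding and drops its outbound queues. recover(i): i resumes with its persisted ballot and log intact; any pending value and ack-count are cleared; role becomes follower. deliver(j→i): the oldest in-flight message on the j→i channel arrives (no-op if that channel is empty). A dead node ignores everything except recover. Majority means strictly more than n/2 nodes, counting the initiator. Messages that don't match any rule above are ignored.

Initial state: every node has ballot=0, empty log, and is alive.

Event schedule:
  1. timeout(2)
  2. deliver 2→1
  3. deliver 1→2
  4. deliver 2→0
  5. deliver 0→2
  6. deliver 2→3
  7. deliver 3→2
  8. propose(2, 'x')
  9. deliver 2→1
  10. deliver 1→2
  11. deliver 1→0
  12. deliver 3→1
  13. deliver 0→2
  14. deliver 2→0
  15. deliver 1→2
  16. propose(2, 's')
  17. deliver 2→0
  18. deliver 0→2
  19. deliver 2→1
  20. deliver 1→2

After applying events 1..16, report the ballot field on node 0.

6

[1] timeout(2) → N2(cand b6 [-])
[2] deliver 2→1 → N1(foll b6 [-])
[3] deliver 1→2 → ∅
[4] deliver 2→0 → N0(foll b6 [-])
[5] deliver 0→2 → N2(lead b6 [-])
[6] deliver 2→3 → N3(foll b6 [-])
[7] deliver 3→2 → ∅
[8] propose(2,'x') → ∅
[9] deliver 2→1 → N1(foll b6 [x])
[10] deliver 1→2 → ∅
[11] deliver 1→0 → ∅
[12] deliver 3→1 → ∅
[13] deliver 0→2 → ∅
[14] deliver 2→0 → N0(foll b6 [x])
[15] deliver 1→2 → ∅
[16] propose(2,'s') → ∅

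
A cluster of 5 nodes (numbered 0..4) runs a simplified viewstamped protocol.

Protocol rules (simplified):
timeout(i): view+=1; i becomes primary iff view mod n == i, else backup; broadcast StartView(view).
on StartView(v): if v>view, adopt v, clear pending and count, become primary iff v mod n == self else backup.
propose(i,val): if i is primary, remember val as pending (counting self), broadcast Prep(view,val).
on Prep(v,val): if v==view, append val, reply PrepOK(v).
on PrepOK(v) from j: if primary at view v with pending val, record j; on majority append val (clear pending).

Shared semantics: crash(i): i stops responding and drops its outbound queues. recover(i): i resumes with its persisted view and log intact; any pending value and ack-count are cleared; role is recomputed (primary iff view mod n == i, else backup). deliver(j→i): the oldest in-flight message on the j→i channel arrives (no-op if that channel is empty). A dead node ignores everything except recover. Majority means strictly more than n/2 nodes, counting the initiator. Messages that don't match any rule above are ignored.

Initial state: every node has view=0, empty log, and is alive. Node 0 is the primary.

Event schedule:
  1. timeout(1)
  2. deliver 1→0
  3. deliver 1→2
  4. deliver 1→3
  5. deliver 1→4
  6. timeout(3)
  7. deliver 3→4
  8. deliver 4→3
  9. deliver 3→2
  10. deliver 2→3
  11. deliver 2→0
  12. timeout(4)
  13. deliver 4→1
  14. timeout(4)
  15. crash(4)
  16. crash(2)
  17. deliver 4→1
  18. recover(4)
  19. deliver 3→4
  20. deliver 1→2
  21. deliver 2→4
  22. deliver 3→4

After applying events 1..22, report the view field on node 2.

1. timeout(1):  <1:prim v1 ->
2. deliver 1→0:  <0:back v1 ->
3. deliver 1→2:  <2:back v1 ->
4. deliver 1→3:  <3:back v1 ->
5. deliver 1→4:  <4:back v1 ->
6. timeout(3):  <3:back v2 ->
7. deliver 3→4:  <4:back v2 ->
8. deliver 4→3:  nop
9. deliver 3→2:  <2:prim v2 ->
10. deliver 2→3:  nop
11. deliver 2→0:  nop
12. timeout(4):  <4:back v3 ->
13. deliver 4→1:  <1:back v3 ->
14. timeout(4):  <4:prim v4 ->
15. crash(4):  <4:✗prim v4 ->
16. crash(2):  <2:✗prim v2 ->
17. deliver 4→1:  nop
18. recover(4):  <4:prim v4 ->
19. deliver 3→4:  nop
20. deliver 1→2:  nop
21. deliver 2→4:  nop
22. deliver 3→4:  nop

2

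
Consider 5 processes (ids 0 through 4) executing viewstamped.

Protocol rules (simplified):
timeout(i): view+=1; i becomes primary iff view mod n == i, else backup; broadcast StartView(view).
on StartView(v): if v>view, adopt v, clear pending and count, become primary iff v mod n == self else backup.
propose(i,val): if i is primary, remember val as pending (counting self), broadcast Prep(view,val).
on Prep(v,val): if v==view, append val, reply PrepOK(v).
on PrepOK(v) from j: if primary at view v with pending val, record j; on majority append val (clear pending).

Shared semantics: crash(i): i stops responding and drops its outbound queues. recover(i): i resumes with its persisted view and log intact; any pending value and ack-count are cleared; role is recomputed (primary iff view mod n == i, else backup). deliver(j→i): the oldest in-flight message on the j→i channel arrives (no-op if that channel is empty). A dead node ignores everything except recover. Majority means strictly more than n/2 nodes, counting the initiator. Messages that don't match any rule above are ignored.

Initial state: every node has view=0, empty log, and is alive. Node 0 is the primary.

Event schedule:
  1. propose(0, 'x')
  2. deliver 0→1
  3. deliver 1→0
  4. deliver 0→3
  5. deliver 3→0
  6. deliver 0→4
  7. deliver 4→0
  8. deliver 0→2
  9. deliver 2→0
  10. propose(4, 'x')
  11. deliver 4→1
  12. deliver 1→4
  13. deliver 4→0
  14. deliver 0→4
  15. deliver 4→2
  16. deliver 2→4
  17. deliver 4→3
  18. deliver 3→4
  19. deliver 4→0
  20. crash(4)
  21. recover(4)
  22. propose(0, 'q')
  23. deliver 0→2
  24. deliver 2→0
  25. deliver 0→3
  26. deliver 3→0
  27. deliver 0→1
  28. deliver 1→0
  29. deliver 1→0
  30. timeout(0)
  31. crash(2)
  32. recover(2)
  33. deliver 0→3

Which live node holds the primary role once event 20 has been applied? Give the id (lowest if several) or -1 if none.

after 1 — propose(0,'x'): ·
after 2 — deliver 0→1: n1:back/v0/[x]
after 3 — deliver 1→0: ·
after 4 — deliver 0→3: n3:back/v0/[x]
after 5 — deliver 3→0: n0:prim/v0/[x]
after 6 — deliver 0→4: n4:back/v0/[x]
after 7 — deliver 4→0: ·
after 8 — deliver 0→2: n2:back/v0/[x]
after 9 — deliver 2→0: ·
after 10 — propose(4,'x'): ·
after 11 — deliver 4→1: ·
after 12 — deliver 1→4: ·
after 13 — deliver 4→0: ·
after 14 — deliver 0→4: ·
after 15 — deliver 4→2: ·
after 16 — deliver 2→4: ·
after 17 — deliver 4→3: ·
after 18 — deliver 3→4: ·
after 19 — deliver 4→0: ·
after 20 — crash(4): n4:✗back/v0/[x]

0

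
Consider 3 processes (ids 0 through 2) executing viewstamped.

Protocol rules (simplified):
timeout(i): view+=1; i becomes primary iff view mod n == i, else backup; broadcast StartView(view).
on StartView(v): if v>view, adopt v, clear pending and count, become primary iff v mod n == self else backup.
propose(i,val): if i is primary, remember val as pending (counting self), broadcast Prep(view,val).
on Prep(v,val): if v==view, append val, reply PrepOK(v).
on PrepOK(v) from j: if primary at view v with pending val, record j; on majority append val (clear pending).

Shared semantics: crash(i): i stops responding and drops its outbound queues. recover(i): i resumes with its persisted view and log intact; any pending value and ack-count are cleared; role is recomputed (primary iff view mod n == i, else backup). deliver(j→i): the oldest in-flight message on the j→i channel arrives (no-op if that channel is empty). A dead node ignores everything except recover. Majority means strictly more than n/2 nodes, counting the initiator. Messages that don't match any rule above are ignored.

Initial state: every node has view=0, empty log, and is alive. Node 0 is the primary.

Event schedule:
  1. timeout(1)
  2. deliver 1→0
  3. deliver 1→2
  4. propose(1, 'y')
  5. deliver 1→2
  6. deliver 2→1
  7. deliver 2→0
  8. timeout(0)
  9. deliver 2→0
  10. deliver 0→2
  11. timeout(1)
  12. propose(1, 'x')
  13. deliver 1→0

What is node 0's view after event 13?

2

e1 timeout(1): 1[prim,v=1,-]
e2 deliver 1→0: 0[back,v=1,-]
e3 deliver 1→2: 2[back,v=1,-]
e4 propose(1,'y'): ·
e5 deliver 1→2: 2[back,v=1,y]
e6 deliver 2→1: 1[prim,v=1,y]
e7 deliver 2→0: ·
e8 timeout(0): 0[back,v=2,-]
e9 deliver 2→0: ·
e10 deliver 0→2: 2[prim,v=2,y]
e11 timeout(1): 1[back,v=2,y]
e12 propose(1,'x'): ·
e13 deliver 1→0: ·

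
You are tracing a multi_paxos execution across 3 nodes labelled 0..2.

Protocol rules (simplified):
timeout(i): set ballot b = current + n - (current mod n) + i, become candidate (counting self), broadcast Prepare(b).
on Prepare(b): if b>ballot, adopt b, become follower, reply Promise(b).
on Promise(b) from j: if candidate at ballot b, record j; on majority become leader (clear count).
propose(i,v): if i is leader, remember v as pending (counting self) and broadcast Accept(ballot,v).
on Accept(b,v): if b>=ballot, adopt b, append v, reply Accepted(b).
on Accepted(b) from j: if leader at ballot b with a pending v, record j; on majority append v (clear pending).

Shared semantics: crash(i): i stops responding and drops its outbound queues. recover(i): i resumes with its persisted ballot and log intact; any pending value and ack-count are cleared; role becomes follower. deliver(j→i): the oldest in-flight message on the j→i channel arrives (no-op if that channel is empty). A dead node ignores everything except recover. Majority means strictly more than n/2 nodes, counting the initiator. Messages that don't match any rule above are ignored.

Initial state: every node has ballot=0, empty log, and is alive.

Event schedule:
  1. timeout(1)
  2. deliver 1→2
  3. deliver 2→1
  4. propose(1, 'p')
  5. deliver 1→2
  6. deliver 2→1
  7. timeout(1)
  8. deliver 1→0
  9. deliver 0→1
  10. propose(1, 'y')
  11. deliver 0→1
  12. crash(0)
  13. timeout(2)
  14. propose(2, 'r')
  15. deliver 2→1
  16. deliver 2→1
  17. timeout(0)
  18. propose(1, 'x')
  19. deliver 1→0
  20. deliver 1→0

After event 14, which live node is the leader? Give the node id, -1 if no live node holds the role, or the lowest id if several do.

after 1 — timeout(1): n1:cand/b4/[-]
after 2 — deliver 1→2: n2:foll/b4/[-]
after 3 — deliver 2→1: n1:lead/b4/[-]
after 4 — propose(1,'p'): ·
after 5 — deliver 1→2: n2:foll/b4/[p]
after 6 — deliver 2→1: n1:lead/b4/[p]
after 7 — timeout(1): n1:cand/b7/[p]
after 8 — deliver 1→0: n0:foll/b4/[-]
after 9 — deliver 0→1: ·
after 10 — propose(1,'y'): ·
after 11 — deliver 0→1: ·
after 12 — crash(0): n0:✗foll/b4/[-]
after 13 — timeout(2): n2:cand/b8/[p]
after 14 — propose(2,'r'): ·

-1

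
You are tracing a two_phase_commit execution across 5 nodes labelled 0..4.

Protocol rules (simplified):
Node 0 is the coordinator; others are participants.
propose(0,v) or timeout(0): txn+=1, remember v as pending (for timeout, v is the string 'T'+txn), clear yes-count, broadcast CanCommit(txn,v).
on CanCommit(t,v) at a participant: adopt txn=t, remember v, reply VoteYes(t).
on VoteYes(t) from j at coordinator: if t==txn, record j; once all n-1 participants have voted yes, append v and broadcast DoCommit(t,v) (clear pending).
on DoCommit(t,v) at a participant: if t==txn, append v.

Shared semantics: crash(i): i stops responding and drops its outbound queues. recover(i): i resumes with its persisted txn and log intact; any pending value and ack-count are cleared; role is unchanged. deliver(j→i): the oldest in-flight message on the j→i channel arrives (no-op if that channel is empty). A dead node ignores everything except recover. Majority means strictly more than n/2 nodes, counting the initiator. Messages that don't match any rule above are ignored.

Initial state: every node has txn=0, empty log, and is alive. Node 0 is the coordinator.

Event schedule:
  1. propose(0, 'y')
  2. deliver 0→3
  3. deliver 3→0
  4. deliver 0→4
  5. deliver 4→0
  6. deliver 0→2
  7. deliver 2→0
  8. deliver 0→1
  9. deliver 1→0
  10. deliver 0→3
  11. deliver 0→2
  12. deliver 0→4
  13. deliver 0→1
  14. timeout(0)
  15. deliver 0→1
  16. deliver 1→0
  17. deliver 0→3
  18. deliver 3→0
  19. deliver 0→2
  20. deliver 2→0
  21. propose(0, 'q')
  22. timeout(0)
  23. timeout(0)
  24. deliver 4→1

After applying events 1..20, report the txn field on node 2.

2

1. propose(0,'y'):  <0:coor t1 ->
2. deliver 0→3:  <3:part t1 ->
3. deliver 3→0:  nop
4. deliver 0→4:  <4:part t1 ->
5. deliver 4→0:  nop
6. deliver 0→2:  <2:part t1 ->
7. deliver 2→0:  nop
8. deliver 0→1:  <1:part t1 ->
9. deliver 1→0:  <0:coor t1 y>
10. deliver 0→3:  <3:part t1 y>
11. deliver 0→2:  <2:part t1 y>
12. deliver 0→4:  <4:part t1 y>
13. deliver 0→1:  <1:part t1 y>
14. timeout(0):  <0:coor t2 y>
15. deliver 0→1:  <1:part t2 y>
16. deliver 1→0:  nop
17. deliver 0→3:  <3:part t2 y>
18. deliver 3→0:  nop
19. deliver 0→2:  <2:part t2 y>
20. deliver 2→0:  nop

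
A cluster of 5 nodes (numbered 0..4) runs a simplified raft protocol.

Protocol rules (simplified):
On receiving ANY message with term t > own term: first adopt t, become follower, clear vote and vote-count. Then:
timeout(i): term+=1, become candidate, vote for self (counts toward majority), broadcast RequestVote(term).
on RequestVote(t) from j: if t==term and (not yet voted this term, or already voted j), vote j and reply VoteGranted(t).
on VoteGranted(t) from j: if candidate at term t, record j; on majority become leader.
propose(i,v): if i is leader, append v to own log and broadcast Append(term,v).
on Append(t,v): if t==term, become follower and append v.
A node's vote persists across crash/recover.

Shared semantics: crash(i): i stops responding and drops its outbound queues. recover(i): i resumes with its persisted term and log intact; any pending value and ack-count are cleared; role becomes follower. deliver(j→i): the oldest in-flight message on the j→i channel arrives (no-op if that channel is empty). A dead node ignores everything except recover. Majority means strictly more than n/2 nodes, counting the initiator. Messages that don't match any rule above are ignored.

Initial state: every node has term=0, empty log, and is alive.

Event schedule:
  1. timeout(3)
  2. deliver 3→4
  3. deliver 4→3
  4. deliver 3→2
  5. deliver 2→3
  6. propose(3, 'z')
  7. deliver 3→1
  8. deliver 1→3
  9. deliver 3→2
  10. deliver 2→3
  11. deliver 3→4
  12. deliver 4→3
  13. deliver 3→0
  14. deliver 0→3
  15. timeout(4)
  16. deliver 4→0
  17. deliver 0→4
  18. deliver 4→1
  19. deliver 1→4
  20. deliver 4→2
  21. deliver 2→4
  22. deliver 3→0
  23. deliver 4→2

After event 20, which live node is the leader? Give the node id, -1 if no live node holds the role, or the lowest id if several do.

step 1 timeout(3): 3={cand,t=1,log=-}
step 2 deliver 3→4: 4={foll,t=1,log=-}
step 3 deliver 4→3: —
step 4 deliver 3→2: 2={foll,t=1,log=-}
step 5 deliver 2→3: 3={lead,t=1,log=-}
step 6 propose(3,'z'): 3={lead,t=1,log=z}
step 7 deliver 3→1: 1={foll,t=1,log=-}
step 8 deliver 1→3: —
step 9 deliver 3→2: 2={foll,t=1,log=z}
step 10 deliver 2→3: —
step 11 deliver 3→4: 4={foll,t=1,log=z}
step 12 deliver 4→3: —
step 13 deliver 3→0: 0={foll,t=1,log=-}
step 14 deliver 0→3: —
step 15 timeout(4): 4={cand,t=2,log=z}
step 16 deliver 4→0: 0={foll,t=2,log=-}
step 17 deliver 0→4: —
step 18 deliver 4→1: 1={foll,t=2,log=-}
step 19 deliver 1→4: 4={lead,t=2,log=z}
step 20 deliver 4→2: 2={foll,t=2,log=z}

3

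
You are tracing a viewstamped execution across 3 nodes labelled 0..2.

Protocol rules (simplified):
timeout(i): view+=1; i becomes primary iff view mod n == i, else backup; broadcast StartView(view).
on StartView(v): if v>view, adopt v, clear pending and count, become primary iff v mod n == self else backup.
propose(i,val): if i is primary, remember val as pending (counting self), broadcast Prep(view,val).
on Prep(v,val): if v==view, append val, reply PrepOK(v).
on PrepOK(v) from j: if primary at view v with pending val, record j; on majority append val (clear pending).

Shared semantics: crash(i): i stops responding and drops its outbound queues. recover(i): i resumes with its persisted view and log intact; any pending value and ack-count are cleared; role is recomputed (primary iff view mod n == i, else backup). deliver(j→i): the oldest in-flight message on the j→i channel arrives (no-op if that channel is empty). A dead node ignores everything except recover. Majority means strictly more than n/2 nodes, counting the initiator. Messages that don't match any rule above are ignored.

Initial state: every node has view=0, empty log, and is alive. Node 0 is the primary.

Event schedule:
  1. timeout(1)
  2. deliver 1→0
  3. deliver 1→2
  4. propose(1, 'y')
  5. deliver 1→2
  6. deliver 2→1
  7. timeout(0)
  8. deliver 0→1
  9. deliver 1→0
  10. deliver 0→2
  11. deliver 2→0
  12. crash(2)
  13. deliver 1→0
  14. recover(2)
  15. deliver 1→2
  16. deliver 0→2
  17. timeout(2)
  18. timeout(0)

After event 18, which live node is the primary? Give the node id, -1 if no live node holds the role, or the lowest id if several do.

0

step 1 timeout(1): 1={prim,v=1,log=-}
step 2 deliver 1→0: 0={back,v=1,log=-}
step 3 deliver 1→2: 2={back,v=1,log=-}
step 4 propose(1,'y'): —
step 5 deliver 1→2: 2={back,v=1,log=y}
step 6 deliver 2→1: 1={prim,v=1,log=y}
step 7 timeout(0): 0={back,v=2,log=-}
step 8 deliver 0→1: 1={back,v=2,log=y}
step 9 deliver 1→0: —
step 10 deliver 0→2: 2={prim,v=2,log=y}
step 11 deliver 2→0: —
step 12 crash(2): 2={✗prim,v=2,log=y}
step 13 deliver 1→0: —
step 14 recover(2): 2={prim,v=2,log=y}
step 15 deliver 1→2: —
step 16 deliver 0→2: —
step 17 timeout(2): 2={back,v=3,log=y}
step 18 timeout(0): 0={prim,v=3,log=-}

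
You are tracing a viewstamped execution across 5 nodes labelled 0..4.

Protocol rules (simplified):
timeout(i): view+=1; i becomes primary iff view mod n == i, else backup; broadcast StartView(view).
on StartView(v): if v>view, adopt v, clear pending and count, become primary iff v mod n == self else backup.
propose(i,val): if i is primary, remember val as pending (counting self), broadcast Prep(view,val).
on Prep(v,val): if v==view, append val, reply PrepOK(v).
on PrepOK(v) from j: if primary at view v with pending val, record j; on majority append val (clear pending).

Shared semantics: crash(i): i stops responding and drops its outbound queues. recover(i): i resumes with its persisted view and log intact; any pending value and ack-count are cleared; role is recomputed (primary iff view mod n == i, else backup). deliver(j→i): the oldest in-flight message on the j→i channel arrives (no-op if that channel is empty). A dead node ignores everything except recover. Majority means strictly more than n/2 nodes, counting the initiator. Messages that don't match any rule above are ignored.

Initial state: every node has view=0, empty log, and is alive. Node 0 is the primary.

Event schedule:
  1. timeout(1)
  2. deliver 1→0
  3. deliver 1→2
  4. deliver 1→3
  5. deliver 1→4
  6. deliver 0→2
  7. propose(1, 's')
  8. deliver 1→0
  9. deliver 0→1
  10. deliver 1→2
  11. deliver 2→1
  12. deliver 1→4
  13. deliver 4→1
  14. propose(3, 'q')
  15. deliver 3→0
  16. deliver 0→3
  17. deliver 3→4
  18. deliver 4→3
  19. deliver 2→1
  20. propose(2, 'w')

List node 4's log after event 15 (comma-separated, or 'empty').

s

step 1 timeout(1): 1={prim,v=1,log=-}
step 2 deliver 1→0: 0={back,v=1,log=-}
step 3 deliver 1→2: 2={back,v=1,log=-}
step 4 deliver 1→3: 3={back,v=1,log=-}
step 5 deliver 1→4: 4={back,v=1,log=-}
step 6 deliver 0→2: —
step 7 propose(1,'s'): —
step 8 deliver 1→0: 0={back,v=1,log=s}
step 9 deliver 0→1: —
step 10 deliver 1→2: 2={back,v=1,log=s}
step 11 deliver 2→1: 1={prim,v=1,log=s}
step 12 deliver 1→4: 4={back,v=1,log=s}
step 13 deliver 4→1: —
step 14 propose(3,'q'): —
step 15 deliver 3→0: —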